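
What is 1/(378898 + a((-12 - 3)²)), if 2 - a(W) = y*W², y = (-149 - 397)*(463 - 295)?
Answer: 1/4644108900 ≈ 2.1533e-10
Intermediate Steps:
y = -91728 (y = -546*168 = -91728)
a(W) = 2 + 91728*W² (a(W) = 2 - (-91728)*W² = 2 + 91728*W²)
1/(378898 + a((-12 - 3)²)) = 1/(378898 + (2 + 91728*((-12 - 3)²)²)) = 1/(378898 + (2 + 91728*((-15)²)²)) = 1/(378898 + (2 + 91728*225²)) = 1/(378898 + (2 + 91728*50625)) = 1/(378898 + (2 + 4643730000)) = 1/(378898 + 4643730002) = 1/4644108900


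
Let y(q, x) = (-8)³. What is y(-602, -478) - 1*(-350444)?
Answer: 349932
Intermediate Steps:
y(q, x) = -512
y(-602, -478) - 1*(-350444) = -512 - 1*(-350444) = -512 + 350444 = 349932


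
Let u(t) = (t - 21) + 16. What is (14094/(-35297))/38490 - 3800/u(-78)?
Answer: 860434774033/18793711165 ≈ 45.783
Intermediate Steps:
u(t) = -5 + t (u(t) = (-21 + t) + 16 = -5 + t)
(14094/(-35297))/38490 - 3800/u(-78) = (14094/(-35297))/38490 - 3800/(-5 - 78) = (14094*(-1/35297))*(1/38490) - 3800/(-83) = -14094/35297*1/38490 - 3800*(-1/83) = -2349/226430255 + 3800/83 = 860434774033/18793711165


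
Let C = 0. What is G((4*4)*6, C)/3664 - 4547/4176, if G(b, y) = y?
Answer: -4547/4176 ≈ -1.0888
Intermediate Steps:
G((4*4)*6, C)/3664 - 4547/4176 = 0/3664 - 4547/4176 = 0*(1/3664) - 4547*1/4176 = 0 - 4547/4176 = -4547/4176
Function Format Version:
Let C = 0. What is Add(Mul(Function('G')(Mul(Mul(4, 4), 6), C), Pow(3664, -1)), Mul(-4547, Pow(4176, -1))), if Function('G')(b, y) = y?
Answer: Rational(-4547, 4176) ≈ -1.0888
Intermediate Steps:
Add(Mul(Function('G')(Mul(Mul(4, 4), 6), C), Pow(3664, -1)), Mul(-4547, Pow(4176, -1))) = Add(Mul(0, Pow(3664, -1)), Mul(-4547, Pow(4176, -1))) = Add(Mul(0, Rational(1, 3664)), Mul(-4547, Rational(1, 4176))) = Add(0, Rational(-4547, 4176)) = Rational(-4547, 4176)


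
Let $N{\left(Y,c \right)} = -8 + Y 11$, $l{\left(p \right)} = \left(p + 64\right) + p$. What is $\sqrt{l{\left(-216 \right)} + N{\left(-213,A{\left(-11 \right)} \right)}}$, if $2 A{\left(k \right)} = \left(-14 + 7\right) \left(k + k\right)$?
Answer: $i \sqrt{2719} \approx 52.144 i$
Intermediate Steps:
$A{\left(k \right)} = - 7 k$ ($A{\left(k \right)} = \frac{\left(-14 + 7\right) \left(k + k\right)}{2} = \frac{\left(-7\right) 2 k}{2} = \frac{\left(-14\right) k}{2} = - 7 k$)
$l{\left(p \right)} = 64 + 2 p$ ($l{\left(p \right)} = \left(64 + p\right) + p = 64 + 2 p$)
$N{\left(Y,c \right)} = -8 + 11 Y$
$\sqrt{l{\left(-216 \right)} + N{\left(-213,A{\left(-11 \right)} \right)}} = \sqrt{\left(64 + 2 \left(-216\right)\right) + \left(-8 + 11 \left(-213\right)\right)} = \sqrt{\left(64 - 432\right) - 2351} = \sqrt{-368 - 2351} = \sqrt{-2719} = i \sqrt{2719}$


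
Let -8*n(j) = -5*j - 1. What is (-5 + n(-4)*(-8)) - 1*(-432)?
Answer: 446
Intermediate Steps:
n(j) = 1/8 + 5*j/8 (n(j) = -(-5*j - 1)/8 = -(-1 - 5*j)/8 = 1/8 + 5*j/8)
(-5 + n(-4)*(-8)) - 1*(-432) = (-5 + (1/8 + (5/8)*(-4))*(-8)) - 1*(-432) = (-5 + (1/8 - 5/2)*(-8)) + 432 = (-5 - 19/8*(-8)) + 432 = (-5 + 19) + 432 = 14 + 432 = 446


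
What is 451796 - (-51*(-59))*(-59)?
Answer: 629327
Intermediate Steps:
451796 - (-51*(-59))*(-59) = 451796 - 3009*(-59) = 451796 - 1*(-177531) = 451796 + 177531 = 629327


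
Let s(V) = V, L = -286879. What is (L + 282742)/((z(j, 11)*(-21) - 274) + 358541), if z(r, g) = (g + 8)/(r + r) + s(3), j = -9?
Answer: -3546/307051 ≈ -0.011549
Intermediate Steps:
z(r, g) = 3 + (8 + g)/(2*r) (z(r, g) = (g + 8)/(r + r) + 3 = (8 + g)/((2*r)) + 3 = (8 + g)*(1/(2*r)) + 3 = (8 + g)/(2*r) + 3 = 3 + (8 + g)/(2*r))
(L + 282742)/((z(j, 11)*(-21) - 274) + 358541) = (-286879 + 282742)/((((1/2)*(8 + 11 + 6*(-9))/(-9))*(-21) - 274) + 358541) = -4137/((((1/2)*(-1/9)*(8 + 11 - 54))*(-21) - 274) + 358541) = -4137/((((1/2)*(-1/9)*(-35))*(-21) - 274) + 358541) = -4137/(((35/18)*(-21) - 274) + 358541) = -4137/((-245/6 - 274) + 358541) = -4137/(-1889/6 + 358541) = -4137/2149357/6 = -4137*6/2149357 = -3546/307051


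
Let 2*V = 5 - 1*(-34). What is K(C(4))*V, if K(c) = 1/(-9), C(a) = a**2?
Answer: -13/6 ≈ -2.1667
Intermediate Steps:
V = 39/2 (V = (5 - 1*(-34))/2 = (5 + 34)/2 = (1/2)*39 = 39/2 ≈ 19.500)
K(c) = -1/9
K(C(4))*V = -1/9*39/2 = -13/6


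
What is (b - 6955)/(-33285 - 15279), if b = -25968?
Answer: 32923/48564 ≈ 0.67793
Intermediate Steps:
(b - 6955)/(-33285 - 15279) = (-25968 - 6955)/(-33285 - 15279) = -32923/(-48564) = -32923*(-1/48564) = 32923/48564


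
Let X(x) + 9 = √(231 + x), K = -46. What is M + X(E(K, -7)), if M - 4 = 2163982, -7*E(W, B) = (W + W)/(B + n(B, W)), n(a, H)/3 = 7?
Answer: 2163977 + √11365/7 ≈ 2.1640e+6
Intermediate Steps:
n(a, H) = 21 (n(a, H) = 3*7 = 21)
E(W, B) = -2*W/(7*(21 + B)) (E(W, B) = -(W + W)/(7*(B + 21)) = -2*W/(7*(21 + B)))
X(x) = -9 + √(231 + x)
M = 2163986 (M = 4 + 2163982 = 2163986)
M + X(E(K, -7)) = 2163986 + (-9 + √(231 - 2*(-46)/(147 + 7*(-7)))) = 2163986 + (-9 + √(231 - 2*(-46)/(147 - 49))) = 2163986 + (-9 + √(231 - 2*(-46)/98)) = 2163986 + (-9 + √(231 - 2*(-46)*1/98)) = 2163986 + (-9 + √(231 + 46/49)) = 2163986 + (-9 + √(11365/49)) = 2163986 + (-9 + √11365/7) = 2163977 + √11365/7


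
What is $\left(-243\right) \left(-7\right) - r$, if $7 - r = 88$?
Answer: $1782$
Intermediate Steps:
$r = -81$ ($r = 7 - 88 = -81$)
$\left(-243\right) \left(-7\right) - r = \left(-243\right) \left(-7\right) - -81 = 1701 + 81 = 1782$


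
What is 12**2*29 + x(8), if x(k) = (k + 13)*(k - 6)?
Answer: 4218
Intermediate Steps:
x(k) = (-6 + k)*(13 + k) (x(k) = (13 + k)*(-6 + k) = (-6 + k)*(13 + k))
12**2*29 + x(8) = 12**2*29 + (-78 + 8**2 + 7*8) = 144*29 + (-78 + 64 + 56) = 4176 + 42 = 4218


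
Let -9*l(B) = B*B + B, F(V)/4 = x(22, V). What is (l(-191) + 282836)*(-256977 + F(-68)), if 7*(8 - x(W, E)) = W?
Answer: -644766674786/9 ≈ -7.1641e+10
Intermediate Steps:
x(W, E) = 8 - W/7
F(V) = 136/7 (F(V) = 4*(8 - ⅐*22) = 4*(8 - 22/7) = 4*(34/7) = 136/7)
l(B) = -B/9 - B²/9 (l(B) = -(B*B + B)/9 = -(B² + B)/9 = -(B + B²)/9 = -B/9 - B²/9)
(l(-191) + 282836)*(-256977 + F(-68)) = (-⅑*(-191)*(1 - 191) + 282836)*(-256977 + 136/7) = (-⅑*(-191)*(-190) + 282836)*(-1798703/7) = (-36290/9 + 282836)*(-1798703/7) = (2509234/9)*(-1798703/7) = -644766674786/9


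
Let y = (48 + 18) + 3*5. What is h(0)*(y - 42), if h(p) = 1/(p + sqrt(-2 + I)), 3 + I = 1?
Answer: -39*I/2 ≈ -19.5*I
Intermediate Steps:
I = -2 (I = -3 + 1 = -2)
h(p) = 1/(p + 2*I) (h(p) = 1/(p + sqrt(-2 - 2)) = 1/(p + sqrt(-4)) = 1/(p + 2*I))
y = 81 (y = 66 + 15 = 81)
h(0)*(y - 42) = (81 - 42)/(0 + 2*I) = 39/(2*I) = -I/2*39 = -39*I/2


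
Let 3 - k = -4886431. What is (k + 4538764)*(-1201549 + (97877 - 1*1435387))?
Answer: -23931133808682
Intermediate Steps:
k = 4886434 (k = 3 - 1*(-4886431) = 3 + 4886431 = 4886434)
(k + 4538764)*(-1201549 + (97877 - 1*1435387)) = (4886434 + 4538764)*(-1201549 + (97877 - 1*1435387)) = 9425198*(-1201549 + (97877 - 1435387)) = 9425198*(-1201549 - 1337510) = 9425198*(-2539059) = -23931133808682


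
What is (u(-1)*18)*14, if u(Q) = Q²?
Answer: 252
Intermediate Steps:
(u(-1)*18)*14 = ((-1)²*18)*14 = (1*18)*14 = 18*14 = 252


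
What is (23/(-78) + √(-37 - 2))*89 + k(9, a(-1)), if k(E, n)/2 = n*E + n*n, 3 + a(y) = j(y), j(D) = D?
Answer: -5167/78 + 89*I*√39 ≈ -66.244 + 555.8*I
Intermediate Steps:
a(y) = -3 + y
k(E, n) = 2*n² + 2*E*n (k(E, n) = 2*(n*E + n*n) = 2*(E*n + n²) = 2*(n² + E*n) = 2*n² + 2*E*n)
(23/(-78) + √(-37 - 2))*89 + k(9, a(-1)) = (23/(-78) + √(-37 - 2))*89 + 2*(-3 - 1)*(9 + (-3 - 1)) = (23*(-1/78) + √(-39))*89 + 2*(-4)*(9 - 4) = (-23/78 + I*√39)*89 + 2*(-4)*5 = (-2047/78 + 89*I*√39) - 40 = -5167/78 + 89*I*√39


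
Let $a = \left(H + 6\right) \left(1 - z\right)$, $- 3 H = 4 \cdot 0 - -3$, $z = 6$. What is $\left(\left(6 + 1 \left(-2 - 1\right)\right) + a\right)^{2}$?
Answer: $484$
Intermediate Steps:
$H = -1$ ($H = - \frac{4 \cdot 0 - -3}{3} = - \frac{0 + 3}{3} = \left(- \frac{1}{3}\right) 3 = -1$)
$a = -25$ ($a = \left(-1 + 6\right) \left(1 - 6\right) = 5 \left(1 - 6\right) = 5 \left(-5\right) = -25$)
$\left(\left(6 + 1 \left(-2 - 1\right)\right) + a\right)^{2} = \left(\left(6 + 1 \left(-2 - 1\right)\right) - 25\right)^{2} = \left(\left(6 + 1 \left(-3\right)\right) - 25\right)^{2} = \left(\left(6 - 3\right) - 25\right)^{2} = \left(3 - 25\right)^{2} = \left(-22\right)^{2} = 484$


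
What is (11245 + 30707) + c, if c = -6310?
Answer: 35642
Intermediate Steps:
(11245 + 30707) + c = (11245 + 30707) - 6310 = 41952 - 6310 = 35642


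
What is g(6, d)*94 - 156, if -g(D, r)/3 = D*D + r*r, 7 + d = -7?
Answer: -65580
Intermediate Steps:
d = -14 (d = -7 - 7 = -14)
g(D, r) = -3*D² - 3*r² (g(D, r) = -3*(D*D + r*r) = -3*(D² + r²) = -3*D² - 3*r²)
g(6, d)*94 - 156 = (-3*6² - 3*(-14)²)*94 - 156 = (-3*36 - 3*196)*94 - 156 = (-108 - 588)*94 - 156 = -696*94 - 156 = -65424 - 156 = -65580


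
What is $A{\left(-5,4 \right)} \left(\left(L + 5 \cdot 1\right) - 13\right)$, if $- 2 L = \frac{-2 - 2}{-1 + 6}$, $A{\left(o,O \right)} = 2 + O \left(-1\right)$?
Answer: $\frac{76}{5} \approx 15.2$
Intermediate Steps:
$A{\left(o,O \right)} = 2 - O$
$L = \frac{2}{5}$ ($L = - \frac{\left(-2 - 2\right) \frac{1}{-1 + 6}}{2} = - \frac{\left(-4\right) \frac{1}{5}}{2} = \left(- \frac{1}{2}\right) \left(- \frac{4}{5}\right) = \frac{2}{5} \approx 0.4$)
$A{\left(-5,4 \right)} \left(\left(L + 5 \cdot 1\right) - 13\right) = \left(2 - 4\right) \left(\left(\frac{2}{5} + 5 \cdot 1\right) - 13\right) = \left(2 - 4\right) \left(\left(\frac{2}{5} + 5\right) - 13\right) = - 2 \left(\frac{27}{5} - 13\right) = \left(-2\right) \left(- \frac{38}{5}\right) = \frac{76}{5}$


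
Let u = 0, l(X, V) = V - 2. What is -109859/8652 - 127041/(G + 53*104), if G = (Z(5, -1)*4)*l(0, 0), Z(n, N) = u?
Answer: -8041045/224952 ≈ -35.746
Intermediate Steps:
l(X, V) = -2 + V
Z(n, N) = 0
G = 0 (G = (0*4)*(-2 + 0) = 0*(-2) = 0)
-109859/8652 - 127041/(G + 53*104) = -109859/8652 - 127041/(0 + 53*104) = -109859*1/8652 - 127041/(0 + 5512) = -109859/8652 - 127041/5512 = -109859/8652 - 127041*1/5512 = -109859/8652 - 2397/104 = -8041045/224952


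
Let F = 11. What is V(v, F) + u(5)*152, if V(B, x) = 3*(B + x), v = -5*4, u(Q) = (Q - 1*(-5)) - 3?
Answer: 1037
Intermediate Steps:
u(Q) = 2 + Q (u(Q) = (Q + 5) - 3 = (5 + Q) - 3 = 2 + Q)
v = -20
V(B, x) = 3*B + 3*x
V(v, F) + u(5)*152 = (3*(-20) + 3*11) + (2 + 5)*152 = (-60 + 33) + 7*152 = -27 + 1064 = 1037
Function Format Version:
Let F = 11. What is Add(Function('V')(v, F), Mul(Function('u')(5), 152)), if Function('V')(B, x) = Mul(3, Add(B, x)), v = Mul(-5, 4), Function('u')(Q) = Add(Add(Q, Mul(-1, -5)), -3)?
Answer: 1037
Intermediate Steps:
Function('u')(Q) = Add(2, Q) (Function('u')(Q) = Add(Add(Q, 5), -3) = Add(Add(5, Q), -3) = Add(2, Q))
v = -20
Function('V')(B, x) = Add(Mul(3, B), Mul(3, x))
Add(Function('V')(v, F), Mul(Function('u')(5), 152)) = Add(Add(Mul(3, -20), Mul(3, 11)), Mul(Add(2, 5), 152)) = Add(Add(-60, 33), Mul(7, 152)) = Add(-27, 1064) = 1037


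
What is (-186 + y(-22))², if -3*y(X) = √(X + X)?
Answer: 311320/9 + 248*I*√11 ≈ 34591.0 + 822.52*I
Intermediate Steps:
y(X) = -√2*√X/3 (y(X) = -√(X + X)/3 = -√2*√X/3)
(-186 + y(-22))² = (-186 - √2*√(-22)/3)² = (-186 - √2*I*√22/3)² = (-186 - 2*I*√11/3)²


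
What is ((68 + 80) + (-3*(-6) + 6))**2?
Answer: 29584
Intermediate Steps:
((68 + 80) + (-3*(-6) + 6))**2 = (148 + (18 + 6))**2 = (148 + 24)**2 = 172**2 = 29584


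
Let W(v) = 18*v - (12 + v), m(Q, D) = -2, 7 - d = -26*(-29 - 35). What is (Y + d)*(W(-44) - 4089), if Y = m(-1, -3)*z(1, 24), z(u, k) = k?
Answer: 8267545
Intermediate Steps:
d = -1657 (d = 7 - (-26)*(-29 - 35) = 7 - (-26)*(-64) = 7 - 1*1664 = 7 - 1664 = -1657)
W(v) = -12 + 17*v (W(v) = 18*v + (-12 - v) = -12 + 17*v)
Y = -48 (Y = -2*24 = -48)
(Y + d)*(W(-44) - 4089) = (-48 - 1657)*((-12 + 17*(-44)) - 4089) = -1705*((-12 - 748) - 4089) = -1705*(-760 - 4089) = -1705*(-4849) = 8267545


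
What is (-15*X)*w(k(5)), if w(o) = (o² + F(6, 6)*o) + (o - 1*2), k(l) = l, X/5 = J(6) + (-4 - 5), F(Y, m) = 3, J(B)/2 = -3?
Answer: 48375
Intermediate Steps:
J(B) = -6 (J(B) = 2*(-3) = -6)
X = -75 (X = 5*(-6 + (-4 - 5)) = 5*(-6 - 9) = 5*(-15) = -75)
w(o) = -2 + o² + 4*o (w(o) = (o² + 3*o) + (o - 1*2) = (o² + 3*o) + (o - 2) = (o² + 3*o) + (-2 + o) = -2 + o² + 4*o)
(-15*X)*w(k(5)) = (-15*(-75))*(-2 + 5² + 4*5) = 1125*(-2 + 25 + 20) = 1125*43 = 48375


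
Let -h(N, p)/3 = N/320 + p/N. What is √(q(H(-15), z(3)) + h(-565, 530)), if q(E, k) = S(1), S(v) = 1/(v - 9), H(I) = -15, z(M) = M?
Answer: √6526315/904 ≈ 2.8260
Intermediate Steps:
S(v) = 1/(-9 + v)
q(E, k) = -⅛ (q(E, k) = 1/(-9 + 1) = 1/(-8) = -⅛)
h(N, p) = -3*N/320 - 3*p/N (h(N, p) = -3*(N/320 + p/N) = -3*N/320 - 3*p/N)
√(q(H(-15), z(3)) + h(-565, 530)) = √(-⅛ + (-3/320*(-565) - 3*530/(-565))) = √(-⅛ + (339/64 - 3*530*(-1/565))) = √(-⅛ + (339/64 + 318/113)) = √(-⅛ + 58659/7232) = √(57755/7232) = √6526315/904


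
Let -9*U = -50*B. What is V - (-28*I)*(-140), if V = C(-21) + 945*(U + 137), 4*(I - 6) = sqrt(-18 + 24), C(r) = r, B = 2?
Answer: 116424 - 980*sqrt(6) ≈ 1.1402e+5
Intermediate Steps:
U = 100/9 (U = -(-50)*2/9 = -1/9*(-100) = 100/9 ≈ 11.111)
I = 6 + sqrt(6)/4 (I = 6 + sqrt(-18 + 24)/4 = 6 + sqrt(6)/4 ≈ 6.6124)
V = 139944 (V = -21 + 945*(100/9 + 137) = -21 + 945*(1333/9) = -21 + 139965 = 139944)
V - (-28*I)*(-140) = 139944 - (-28*(6 + sqrt(6)/4))*(-140) = 139944 - (-168 - 7*sqrt(6))*(-140) = 139944 - (23520 + 980*sqrt(6)) = 139944 + (-23520 - 980*sqrt(6)) = 116424 - 980*sqrt(6)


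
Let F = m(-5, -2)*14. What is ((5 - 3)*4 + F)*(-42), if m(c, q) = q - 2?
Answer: 2016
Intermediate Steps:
m(c, q) = -2 + q
F = -56 (F = (-2 - 2)*14 = -4*14 = -56)
((5 - 3)*4 + F)*(-42) = ((5 - 3)*4 - 56)*(-42) = (2*4 - 56)*(-42) = (8 - 56)*(-42) = -48*(-42) = 2016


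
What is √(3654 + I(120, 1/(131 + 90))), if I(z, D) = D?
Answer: √178465235/221 ≈ 60.448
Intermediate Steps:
√(3654 + I(120, 1/(131 + 90))) = √(3654 + 1/(131 + 90)) = √(3654 + 1/221) = √(807535/221) = √178465235/221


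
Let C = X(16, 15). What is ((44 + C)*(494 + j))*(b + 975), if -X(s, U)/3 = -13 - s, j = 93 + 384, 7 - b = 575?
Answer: 51770807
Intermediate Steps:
b = -568 (b = 7 - 1*575 = 7 - 575 = -568)
j = 477
X(s, U) = 39 + 3*s (X(s, U) = -3*(-13 - s) = 39 + 3*s)
C = 87 (C = 39 + 3*16 = 39 + 48 = 87)
((44 + C)*(494 + j))*(b + 975) = ((44 + 87)*(494 + 477))*(-568 + 975) = (131*971)*407 = 127201*407 = 51770807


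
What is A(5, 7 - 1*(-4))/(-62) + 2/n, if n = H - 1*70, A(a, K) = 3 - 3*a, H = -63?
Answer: 736/4123 ≈ 0.17851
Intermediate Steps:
n = -133 (n = -63 - 1*70 = -63 - 70 = -133)
A(5, 7 - 1*(-4))/(-62) + 2/n = (3 - 3*5)/(-62) + 2/(-133) = (3 - 15)*(-1/62) + 2*(-1/133) = -12*(-1/62) - 2/133 = 6/31 - 2/133 = 736/4123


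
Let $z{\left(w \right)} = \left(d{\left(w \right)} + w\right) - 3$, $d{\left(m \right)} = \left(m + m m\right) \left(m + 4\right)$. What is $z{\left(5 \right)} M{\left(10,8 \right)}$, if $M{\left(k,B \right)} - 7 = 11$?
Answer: $4896$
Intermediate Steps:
$M{\left(k,B \right)} = 18$ ($M{\left(k,B \right)} = 7 + 11 = 18$)
$d{\left(m \right)} = \left(4 + m\right) \left(m + m^{2}\right)$ ($d{\left(m \right)} = \left(m + m^{2}\right) \left(4 + m\right) = \left(4 + m\right) \left(m + m^{2}\right)$)
$z{\left(w \right)} = -3 + w + w \left(4 + w^{2} + 5 w\right)$ ($z{\left(w \right)} = \left(w \left(4 + w^{2} + 5 w\right) + w\right) - 3 = \left(w + w \left(4 + w^{2} + 5 w\right)\right) - 3 = -3 + w + w \left(4 + w^{2} + 5 w\right)$)
$z{\left(5 \right)} M{\left(10,8 \right)} = \left(-3 + 5 + 5 \left(4 + 5^{2} + 5 \cdot 5\right)\right) 18 = \left(-3 + 5 + 5 \left(4 + 25 + 25\right)\right) 18 = \left(-3 + 5 + 5 \cdot 54\right) 18 = \left(-3 + 5 + 270\right) 18 = 272 \cdot 18 = 4896$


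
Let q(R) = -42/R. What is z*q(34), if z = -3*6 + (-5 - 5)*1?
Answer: 588/17 ≈ 34.588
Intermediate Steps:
z = -28 (z = -18 - 10*1 = -18 - 10 = -28)
z*q(34) = -(-1176)/34 = -28*(-21/17) = 588/17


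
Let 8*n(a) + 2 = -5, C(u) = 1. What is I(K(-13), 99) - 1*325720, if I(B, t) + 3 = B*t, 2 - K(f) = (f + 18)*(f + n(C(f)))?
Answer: -2549255/8 ≈ -3.1866e+5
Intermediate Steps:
n(a) = -7/8 (n(a) = -1/4 + (1/8)*(-5) = -1/4 - 5/8 = -7/8)
K(f) = 2 - (18 + f)*(-7/8 + f) (K(f) = 2 - (f + 18)*(f - 7/8) = 2 - (18 + f)*(-7/8 + f))
I(B, t) = -3 + B*t
I(K(-13), 99) - 1*325720 = (-3 + (71/4 - 1*(-13)**2 - 137/8*(-13))*99) - 1*325720 = (-3 + (71/4 - 1*169 + 1781/8)*99) - 325720 = (-3 + (71/4 - 169 + 1781/8)*99) - 325720 = (-3 + (571/8)*99) - 325720 = (-3 + 56529/8) - 325720 = 56505/8 - 325720 = -2549255/8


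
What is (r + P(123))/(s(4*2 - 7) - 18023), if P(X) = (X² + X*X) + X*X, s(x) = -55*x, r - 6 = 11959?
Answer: -28676/9039 ≈ -3.1725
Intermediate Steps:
r = 11965 (r = 6 + 11959 = 11965)
P(X) = 3*X² (P(X) = (X² + X²) + X² = 2*X² + X² = 3*X²)
(r + P(123))/(s(4*2 - 7) - 18023) = (11965 + 3*123²)/(-55*(4*2 - 7) - 18023) = (11965 + 3*15129)/(-55*(8 - 7) - 18023) = (11965 + 45387)/(-55*1 - 18023) = 57352/(-55 - 18023) = 57352/(-18078) = 57352*(-1/18078) = -28676/9039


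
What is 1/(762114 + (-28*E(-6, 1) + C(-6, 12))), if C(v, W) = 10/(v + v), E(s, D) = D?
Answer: 6/4572511 ≈ 1.3122e-6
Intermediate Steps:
C(v, W) = 5/v (C(v, W) = 10/((2*v)) = 10*(1/(2*v)) = 5/v)
1/(762114 + (-28*E(-6, 1) + C(-6, 12))) = 1/(762114 + (-28*1 + 5/(-6))) = 1/(762114 + (-28 + 5*(-⅙))) = 1/(762114 + (-28 - ⅚)) = 1/(762114 - 173/6) = 1/(4572511/6) = 6/4572511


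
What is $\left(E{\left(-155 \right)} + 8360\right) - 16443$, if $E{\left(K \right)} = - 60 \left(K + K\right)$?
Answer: $10517$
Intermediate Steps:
$E{\left(K \right)} = - 120 K$ ($E{\left(K \right)} = - 60 \cdot 2 K = - 120 K$)
$\left(E{\left(-155 \right)} + 8360\right) - 16443 = \left(\left(-120\right) \left(-155\right) + 8360\right) - 16443 = \left(18600 + 8360\right) - 16443 = 26960 - 16443 = 10517$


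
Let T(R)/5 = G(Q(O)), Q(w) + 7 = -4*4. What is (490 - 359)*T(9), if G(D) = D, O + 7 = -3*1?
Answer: -15065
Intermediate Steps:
O = -10 (O = -7 - 3*1 = -7 - 3 = -10)
Q(w) = -23 (Q(w) = -7 - 4*4 = -7 - 16 = -23)
T(R) = -115 (T(R) = 5*(-23) = -115)
(490 - 359)*T(9) = (490 - 359)*(-115) = 131*(-115) = -15065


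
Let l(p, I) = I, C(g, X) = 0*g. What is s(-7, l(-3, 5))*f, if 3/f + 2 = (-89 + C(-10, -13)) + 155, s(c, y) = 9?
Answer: 27/64 ≈ 0.42188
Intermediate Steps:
C(g, X) = 0
f = 3/64 (f = 3/(-2 + ((-89 + 0) + 155)) = 3/(-2 + (-89 + 155)) = 3/(-2 + 66) = 3/64 ≈ 0.046875)
s(-7, l(-3, 5))*f = 9*(3/64) = 27/64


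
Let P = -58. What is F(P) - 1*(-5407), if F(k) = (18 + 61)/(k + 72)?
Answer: 75777/14 ≈ 5412.6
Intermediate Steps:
F(k) = 79/(72 + k)
F(P) - 1*(-5407) = 79/(72 - 58) - 1*(-5407) = 79/14 + 5407 = 75777/14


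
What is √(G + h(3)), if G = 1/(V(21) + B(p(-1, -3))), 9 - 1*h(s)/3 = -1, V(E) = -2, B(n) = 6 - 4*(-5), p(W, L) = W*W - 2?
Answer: √4326/12 ≈ 5.4810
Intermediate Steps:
p(W, L) = -2 + W² (p(W, L) = W² - 2 = -2 + W²)
B(n) = 26 (B(n) = 6 + 20 = 26)
h(s) = 30 (h(s) = 27 - 3*(-1) = 27 + 3 = 30)
G = 1/24 (G = 1/(-2 + 26) = 1/24 ≈ 0.041667)
√(G + h(3)) = √(1/24 + 30) = √(721/24) = √4326/12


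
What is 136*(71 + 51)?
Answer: 16592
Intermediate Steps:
136*(71 + 51) = 136*122 = 16592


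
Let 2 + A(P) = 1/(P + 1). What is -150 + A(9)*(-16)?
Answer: -598/5 ≈ -119.60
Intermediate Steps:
A(P) = -2 + 1/(1 + P) (A(P) = -2 + 1/(P + 1) = -2 + 1/(1 + P))
-150 + A(9)*(-16) = -150 + ((-1 - 2*9)/(1 + 9))*(-16) = -150 + ((-1 - 18)/10)*(-16) = -150 + ((⅒)*(-19))*(-16) = -150 - 19/10*(-16) = -150 + 152/5 = -598/5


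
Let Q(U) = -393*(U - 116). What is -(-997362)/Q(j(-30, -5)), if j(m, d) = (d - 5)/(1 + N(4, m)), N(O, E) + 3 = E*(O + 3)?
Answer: 11746708/536707 ≈ 21.887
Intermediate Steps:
N(O, E) = -3 + E*(3 + O) (N(O, E) = -3 + E*(O + 3) = -3 + E*(3 + O))
j(m, d) = (-5 + d)/(-2 + 7*m) (j(m, d) = (d - 5)/(1 + (-3 + 3*m + m*4)) = (-5 + d)/(1 + (-3 + 3*m + 4*m)) = (-5 + d)/(1 + (-3 + 7*m)) = (-5 + d)/(-2 + 7*m))
Q(U) = 45588 - 393*U (Q(U) = -393*(-116 + U) = 45588 - 393*U)
-(-997362)/Q(j(-30, -5)) = -(-997362)/(45588 - 393*(-5 - 5)/(-2 + 7*(-30))) = -(-997362)/(45588 - 393*(-10)/(-2 - 210)) = -(-997362)/(45588 - 393*(-10)/(-212)) = -(-997362)/(45588 - (-393)*(-10)/212) = -(-997362)/(45588 - 393*5/106) = -(-997362)/(45588 - 1965/106) = -(-997362)/4830363/106 = -(-997362)*106/4830363 = -1*(-11746708/536707) = 11746708/536707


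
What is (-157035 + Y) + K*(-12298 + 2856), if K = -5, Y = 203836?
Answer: 94011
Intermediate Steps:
(-157035 + Y) + K*(-12298 + 2856) = (-157035 + 203836) - 5*(-12298 + 2856) = 46801 - 5*(-9442) = 46801 + 47210 = 94011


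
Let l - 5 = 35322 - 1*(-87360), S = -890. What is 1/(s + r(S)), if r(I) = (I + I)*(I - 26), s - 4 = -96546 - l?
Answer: 1/1411251 ≈ 7.0859e-7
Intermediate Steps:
l = 122687 (l = 5 + (35322 - 1*(-87360)) = 5 + (35322 + 87360) = 5 + 122682 = 122687)
s = -219229 (s = 4 + (-96546 - 1*122687) = 4 + (-96546 - 122687) = 4 - 219233 = -219229)
r(I) = 2*I*(-26 + I) (r(I) = (2*I)*(-26 + I) = 2*I*(-26 + I))
1/(s + r(S)) = 1/(-219229 + 2*(-890)*(-26 - 890)) = 1/(-219229 + 2*(-890)*(-916)) = 1/(-219229 + 1630480) = 1/1411251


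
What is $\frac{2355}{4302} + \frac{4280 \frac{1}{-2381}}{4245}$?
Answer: $\frac{176180629}{322087394} \approx 0.547$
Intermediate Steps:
$\frac{2355}{4302} + \frac{4280 \frac{1}{-2381}}{4245} = 2355 \cdot \frac{1}{4302} + 4280 \left(- \frac{1}{2381}\right) \frac{1}{4245} = \frac{785}{1434} - \frac{856}{2021469} = \frac{176180629}{322087394}$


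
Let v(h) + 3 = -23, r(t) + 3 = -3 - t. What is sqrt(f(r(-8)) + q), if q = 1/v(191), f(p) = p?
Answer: sqrt(1326)/26 ≈ 1.4005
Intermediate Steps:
r(t) = -6 - t (r(t) = -3 + (-3 - t) = -6 - t)
v(h) = -26 (v(h) = -3 - 23 = -26)
q = -1/26 (q = 1/(-26) = -1/26 ≈ -0.038462)
sqrt(f(r(-8)) + q) = sqrt((-6 - 1*(-8)) - 1/26) = sqrt((-6 + 8) - 1/26) = sqrt(2 - 1/26) = sqrt(51/26) = sqrt(1326)/26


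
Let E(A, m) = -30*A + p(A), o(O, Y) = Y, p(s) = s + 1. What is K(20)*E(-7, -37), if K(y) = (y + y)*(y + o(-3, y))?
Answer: 326400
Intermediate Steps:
p(s) = 1 + s
K(y) = 4*y² (K(y) = (y + y)*(y + y) = (2*y)*(2*y) = 4*y²)
E(A, m) = 1 - 29*A (E(A, m) = -30*A + (1 + A) = 1 - 29*A)
K(20)*E(-7, -37) = (4*20²)*(1 - 29*(-7)) = (4*400)*(1 + 203) = 1600*204 = 326400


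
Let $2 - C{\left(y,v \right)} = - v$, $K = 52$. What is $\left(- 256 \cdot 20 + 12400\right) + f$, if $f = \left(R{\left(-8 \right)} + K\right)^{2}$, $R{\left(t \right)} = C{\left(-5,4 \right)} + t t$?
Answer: $22164$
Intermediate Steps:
$C{\left(y,v \right)} = 2 + v$ ($C{\left(y,v \right)} = 2 - - v = 2 + v$)
$R{\left(t \right)} = 6 + t^{2}$ ($R{\left(t \right)} = \left(2 + 4\right) + t t = 6 + t^{2}$)
$f = 14884$ ($f = \left(\left(6 + \left(-8\right)^{2}\right) + 52\right)^{2} = \left(\left(6 + 64\right) + 52\right)^{2} = \left(70 + 52\right)^{2} = 122^{2} = 14884$)
$\left(- 256 \cdot 20 + 12400\right) + f = \left(- 256 \cdot 20 + 12400\right) + 14884 = \left(\left(-1\right) 5120 + 12400\right) + 14884 = \left(-5120 + 12400\right) + 14884 = 7280 + 14884 = 22164$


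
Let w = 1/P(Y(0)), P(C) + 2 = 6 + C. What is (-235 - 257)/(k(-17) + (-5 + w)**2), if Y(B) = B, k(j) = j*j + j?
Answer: -2624/1571 ≈ -1.6703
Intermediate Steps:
k(j) = j + j**2 (k(j) = j**2 + j = j + j**2)
P(C) = 4 + C (P(C) = -2 + (6 + C) = 4 + C)
w = 1/4 (w = 1/(4 + 0) = 1/4 ≈ 0.25000)
(-235 - 257)/(k(-17) + (-5 + w)**2) = (-235 - 257)/(-17*(1 - 17) + (-5 + 1/4)**2) = -492/(-17*(-16) + (-19/4)**2) = -492/(272 + 361/16) = -492/4713/16 = -492*16/4713 = -2624/1571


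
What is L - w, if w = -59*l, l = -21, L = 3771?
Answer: 2532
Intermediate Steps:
w = 1239 (w = -59*(-21) = 1239)
L - w = 3771 - 1*1239 = 3771 - 1239 = 2532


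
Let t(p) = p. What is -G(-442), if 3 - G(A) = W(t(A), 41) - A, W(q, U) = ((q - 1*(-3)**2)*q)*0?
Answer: 439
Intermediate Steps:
W(q, U) = 0 (W(q, U) = ((q - 1*9)*q)*0 = ((q - 9)*q)*0 = ((-9 + q)*q)*0 = (q*(-9 + q))*0 = 0)
G(A) = 3 + A (G(A) = 3 - (0 - A) = 3 - (-1)*A = 3 + A)
-G(-442) = -(3 - 442) = -1*(-439) = 439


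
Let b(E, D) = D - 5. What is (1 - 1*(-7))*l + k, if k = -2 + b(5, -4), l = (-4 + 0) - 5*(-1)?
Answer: -3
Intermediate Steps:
b(E, D) = -5 + D
l = 1 (l = -4 + 5 = 1)
k = -11 (k = -2 + (-5 - 4) = -2 - 9 = -11)
(1 - 1*(-7))*l + k = (1 - 1*(-7))*1 - 11 = (1 + 7)*1 - 11 = 8*1 - 11 = 8 - 11 = -3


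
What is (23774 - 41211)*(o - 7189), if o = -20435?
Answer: 481679688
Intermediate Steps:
(23774 - 41211)*(o - 7189) = (23774 - 41211)*(-20435 - 7189) = -17437*(-27624) = 481679688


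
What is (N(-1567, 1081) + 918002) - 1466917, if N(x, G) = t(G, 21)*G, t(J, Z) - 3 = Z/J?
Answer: -545651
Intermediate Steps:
t(J, Z) = 3 + Z/J
N(x, G) = G*(3 + 21/G) (N(x, G) = (3 + 21/G)*G = G*(3 + 21/G))
(N(-1567, 1081) + 918002) - 1466917 = ((21 + 3*1081) + 918002) - 1466917 = ((21 + 3243) + 918002) - 1466917 = (3264 + 918002) - 1466917 = 921266 - 1466917 = -545651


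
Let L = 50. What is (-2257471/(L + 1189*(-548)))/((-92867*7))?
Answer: -2257471/423534255018 ≈ -5.3301e-6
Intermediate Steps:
(-2257471/(L + 1189*(-548)))/((-92867*7)) = (-2257471/(50 + 1189*(-548)))/((-92867*7)) = -2257471/(50 - 651572)/(-650069) = -2257471/(-651522)*(-1/650069) = -2257471*(-1/651522)*(-1/650069) = (2257471/651522)*(-1/650069) = -2257471/423534255018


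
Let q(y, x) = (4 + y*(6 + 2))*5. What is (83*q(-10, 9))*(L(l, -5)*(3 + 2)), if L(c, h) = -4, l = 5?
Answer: 630800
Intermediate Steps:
q(y, x) = 20 + 40*y (q(y, x) = (4 + y*8)*5 = (4 + 8*y)*5 = 20 + 40*y)
(83*q(-10, 9))*(L(l, -5)*(3 + 2)) = (83*(20 + 40*(-10)))*(-4*(3 + 2)) = (83*(20 - 400))*(-4*5) = (83*(-380))*(-20) = -31540*(-20) = 630800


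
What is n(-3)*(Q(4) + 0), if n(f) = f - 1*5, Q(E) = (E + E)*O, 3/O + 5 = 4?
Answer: 192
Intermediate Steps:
O = -3 (O = 3/(-5 + 4) = 3/(-1) = 3*(-1) = -3)
Q(E) = -6*E (Q(E) = (E + E)*(-3) = (2*E)*(-3) = -6*E)
n(f) = -5 + f (n(f) = f - 5 = -5 + f)
n(-3)*(Q(4) + 0) = (-5 - 3)*(-6*4 + 0) = -8*(-24 + 0) = -8*(-24) = 192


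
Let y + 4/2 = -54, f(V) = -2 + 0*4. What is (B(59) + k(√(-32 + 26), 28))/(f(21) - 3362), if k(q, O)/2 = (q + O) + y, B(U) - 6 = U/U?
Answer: 49/3364 - I*√6/1682 ≈ 0.014566 - 0.0014563*I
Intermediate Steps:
B(U) = 7 (B(U) = 6 + U/U = 6 + 1 = 7)
f(V) = -2 (f(V) = -2 + 0 = -2)
y = -56 (y = -2 - 54 = -56)
k(q, O) = -112 + 2*O + 2*q (k(q, O) = 2*((q + O) - 56) = 2*((O + q) - 56) = 2*(-56 + O + q) = -112 + 2*O + 2*q)
(B(59) + k(√(-32 + 26), 28))/(f(21) - 3362) = (7 + (-112 + 2*28 + 2*√(-32 + 26)))/(-2 - 3362) = (7 + (-112 + 56 + 2*√(-6)))/(-3364) = (7 + (-112 + 56 + 2*(I*√6)))*(-1/3364) = (7 + (-112 + 56 + 2*I*√6))*(-1/3364) = (7 + (-56 + 2*I*√6))*(-1/3364) = (-49 + 2*I*√6)*(-1/3364) = 49/3364 - I*√6/1682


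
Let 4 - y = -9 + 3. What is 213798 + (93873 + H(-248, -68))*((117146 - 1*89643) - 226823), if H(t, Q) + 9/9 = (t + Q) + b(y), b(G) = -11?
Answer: -18645175602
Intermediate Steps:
y = 10 (y = 4 - (-9 + 3) = 4 - 1*(-6) = 4 + 6 = 10)
H(t, Q) = -12 + Q + t (H(t, Q) = -1 + ((t + Q) - 11) = -1 + ((Q + t) - 11) = -1 + (-11 + Q + t) = -12 + Q + t)
213798 + (93873 + H(-248, -68))*((117146 - 1*89643) - 226823) = 213798 + (93873 + (-12 - 68 - 248))*((117146 - 1*89643) - 226823) = 213798 + (93873 - 328)*((117146 - 89643) - 226823) = 213798 + 93545*(27503 - 226823) = 213798 + 93545*(-199320) = 213798 - 18645389400 = -18645175602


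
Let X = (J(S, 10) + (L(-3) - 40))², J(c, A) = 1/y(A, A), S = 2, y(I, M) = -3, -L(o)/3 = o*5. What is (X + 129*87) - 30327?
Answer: -171740/9 ≈ -19082.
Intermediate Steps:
L(o) = -15*o (L(o) = -3*o*5 = -15*o)
J(c, A) = -⅓ (J(c, A) = 1/(-3) = -⅓)
X = 196/9 (X = (-⅓ + (-15*(-3) - 40))² = (-⅓ + (45 - 40))² = (-⅓ + 5)² = (14/3)² = 196/9 ≈ 21.778)
(X + 129*87) - 30327 = (196/9 + 129*87) - 30327 = (196/9 + 11223) - 30327 = 101203/9 - 30327 = -171740/9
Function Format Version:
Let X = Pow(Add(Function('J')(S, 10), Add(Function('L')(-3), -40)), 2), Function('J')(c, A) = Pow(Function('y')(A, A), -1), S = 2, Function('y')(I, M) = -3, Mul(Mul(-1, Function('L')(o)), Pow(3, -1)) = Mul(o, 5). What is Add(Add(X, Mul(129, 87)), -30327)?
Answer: Rational(-171740, 9) ≈ -19082.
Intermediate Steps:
Function('L')(o) = Mul(-15, o) (Function('L')(o) = Mul(-3, Mul(o, 5)) = Mul(-3, Mul(5, o)) = Mul(-15, o))
Function('J')(c, A) = Rational(-1, 3) (Function('J')(c, A) = Pow(-3, -1) = Rational(-1, 3))
X = Rational(196, 9) (X = Pow(Add(Rational(-1, 3), Add(Mul(-15, -3), -40)), 2) = Pow(Add(Rational(-1, 3), Add(45, -40)), 2) = Pow(Add(Rational(-1, 3), 5), 2) = Pow(Rational(14, 3), 2) = Rational(196, 9) ≈ 21.778)
Add(Add(X, Mul(129, 87)), -30327) = Add(Add(Rational(196, 9), Mul(129, 87)), -30327) = Add(Add(Rational(196, 9), 11223), -30327) = Add(Rational(101203, 9), -30327) = Rational(-171740, 9)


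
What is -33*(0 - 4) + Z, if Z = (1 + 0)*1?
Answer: 133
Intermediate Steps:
Z = 1 (Z = 1*1 = 1)
-33*(0 - 4) + Z = -33*(0 - 4) + 1 = -33*(-4) + 1 = 132 + 1 = 133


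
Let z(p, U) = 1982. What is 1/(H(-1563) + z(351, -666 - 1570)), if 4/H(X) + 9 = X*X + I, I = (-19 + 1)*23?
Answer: 1221273/2420563088 ≈ 0.00050454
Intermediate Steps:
I = -414 (I = -18*23 = -414)
H(X) = 4/(-423 + X²) (H(X) = 4/(-9 + (X*X - 414)) = 4/(-9 + (X² - 414)) = 4/(-9 + (-414 + X²)) = 4/(-423 + X²))
1/(H(-1563) + z(351, -666 - 1570)) = 1/(4/(-423 + (-1563)²) + 1982) = 1/(4/(-423 + 2442969) + 1982) = 1/(4/2442546 + 1982) = 1/(4*(1/2442546) + 1982) = 1/(2/1221273 + 1982) = 1/(2420563088/1221273) = 1221273/2420563088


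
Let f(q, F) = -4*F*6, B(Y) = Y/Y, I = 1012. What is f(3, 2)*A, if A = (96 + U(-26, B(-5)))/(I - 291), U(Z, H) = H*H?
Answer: -4656/721 ≈ -6.4577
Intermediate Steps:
B(Y) = 1
U(Z, H) = H²
f(q, F) = -24*F
A = 97/721 (A = (96 + 1²)/(1012 - 291) = (96 + 1)/721 = 97*(1/721) = 97/721 ≈ 0.13454)
f(3, 2)*A = -24*2*(97/721) = -48*97/721 = -4656/721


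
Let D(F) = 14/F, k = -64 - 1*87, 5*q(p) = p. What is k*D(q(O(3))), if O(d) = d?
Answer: -10570/3 ≈ -3523.3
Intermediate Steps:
q(p) = p/5
k = -151 (k = -64 - 87 = -151)
k*D(q(O(3))) = -2114/((1/5)*3) = -2114/3/5 = -2114*5/3 = -151*70/3 = -10570/3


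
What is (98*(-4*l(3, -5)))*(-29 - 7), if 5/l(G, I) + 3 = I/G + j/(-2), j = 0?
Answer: -15120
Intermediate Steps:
l(G, I) = 5/(-3 + I/G) (l(G, I) = 5/(-3 + (I/G + 0/(-2))) = 5/(-3 + (I/G + 0*(-½))) = 5/(-3 + (I/G + 0)) = 5/(-3 + I/G))
(98*(-4*l(3, -5)))*(-29 - 7) = (98*(-(-20)*3/(-1*(-5) + 3*3)))*(-29 - 7) = (98*(-(-20)*3/(5 + 9)))*(-36) = (98*(-(-20)*3/14))*(-36) = (98*(-4*(-15/14)))*(-36) = (98*(30/7))*(-36) = 420*(-36) = -15120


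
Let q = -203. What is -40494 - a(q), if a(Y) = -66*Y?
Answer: -53892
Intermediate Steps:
-40494 - a(q) = -40494 - (-66)*(-203) = -40494 - 1*13398 = -40494 - 13398 = -53892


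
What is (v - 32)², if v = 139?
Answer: 11449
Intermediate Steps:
(v - 32)² = (139 - 32)² = 107² = 11449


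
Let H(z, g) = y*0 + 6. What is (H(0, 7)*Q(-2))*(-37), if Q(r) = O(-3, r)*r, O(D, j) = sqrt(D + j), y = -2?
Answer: 444*I*sqrt(5) ≈ 992.81*I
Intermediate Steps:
Q(r) = r*sqrt(-3 + r) (Q(r) = sqrt(-3 + r)*r = r*sqrt(-3 + r))
H(z, g) = 6 (H(z, g) = -2*0 + 6 = 0 + 6 = 6)
(H(0, 7)*Q(-2))*(-37) = (6*(-2*sqrt(-3 - 2)))*(-37) = (6*(-2*I*sqrt(5)))*(-37) = -12*I*sqrt(5)*(-37) = 444*I*sqrt(5)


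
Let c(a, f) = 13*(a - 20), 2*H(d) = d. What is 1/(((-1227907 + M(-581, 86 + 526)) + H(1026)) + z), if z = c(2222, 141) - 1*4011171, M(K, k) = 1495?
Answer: -1/5208444 ≈ -1.9200e-7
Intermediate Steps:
H(d) = d/2
c(a, f) = -260 + 13*a (c(a, f) = 13*(-20 + a) = -260 + 13*a)
z = -3982545 (z = (-260 + 13*2222) - 1*4011171 = (-260 + 28886) - 4011171 = 28626 - 4011171 = -3982545)
1/(((-1227907 + M(-581, 86 + 526)) + H(1026)) + z) = 1/(((-1227907 + 1495) + (½)*1026) - 3982545) = 1/((-1226412 + 513) - 3982545) = 1/(-1225899 - 3982545) = 1/(-5208444) = -1/5208444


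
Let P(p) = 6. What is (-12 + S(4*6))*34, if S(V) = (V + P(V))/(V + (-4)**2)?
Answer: -765/2 ≈ -382.50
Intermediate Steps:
S(V) = (6 + V)/(16 + V) (S(V) = (V + 6)/(V + (-4)**2) = (6 + V)/(V + 16) = (6 + V)/(16 + V))
(-12 + S(4*6))*34 = (-12 + (6 + 4*6)/(16 + 4*6))*34 = (-12 + (6 + 24)/(16 + 24))*34 = (-12 + 30/40)*34 = (-12 + (1/40)*30)*34 = (-12 + 3/4)*34 = -45/4*34 = -765/2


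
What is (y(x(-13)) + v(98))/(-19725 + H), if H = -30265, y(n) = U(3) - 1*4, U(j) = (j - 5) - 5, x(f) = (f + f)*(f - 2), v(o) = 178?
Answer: -167/49990 ≈ -0.0033407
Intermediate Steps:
x(f) = 2*f*(-2 + f) (x(f) = (2*f)*(-2 + f) = 2*f*(-2 + f))
U(j) = -10 + j (U(j) = (-5 + j) - 5 = -10 + j)
y(n) = -11 (y(n) = (-10 + 3) - 1*4 = -7 - 4 = -11)
(y(x(-13)) + v(98))/(-19725 + H) = (-11 + 178)/(-19725 - 30265) = 167/(-49990) = 167*(-1/49990) = -167/49990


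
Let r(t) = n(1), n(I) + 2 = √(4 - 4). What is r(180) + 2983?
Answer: 2981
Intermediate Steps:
n(I) = -2 (n(I) = -2 + √(4 - 4) = -2 + √0 = -2 + 0 = -2)
r(t) = -2
r(180) + 2983 = -2 + 2983 = 2981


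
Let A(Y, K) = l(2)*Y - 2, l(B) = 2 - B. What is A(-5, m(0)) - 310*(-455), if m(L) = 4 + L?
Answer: 141048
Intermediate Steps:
A(Y, K) = -2 (A(Y, K) = (2 - 1*2)*Y - 2 = (2 - 2)*Y - 2 = 0*Y - 2 = 0 - 2 = -2)
A(-5, m(0)) - 310*(-455) = -2 - 310*(-455) = -2 + 141050 = 141048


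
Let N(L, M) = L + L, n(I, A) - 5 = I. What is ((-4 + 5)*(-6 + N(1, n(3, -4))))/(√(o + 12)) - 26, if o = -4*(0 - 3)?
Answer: -26 - √6/3 ≈ -26.816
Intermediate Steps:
n(I, A) = 5 + I
o = 12 (o = -4*(-3) = 12)
N(L, M) = 2*L
((-4 + 5)*(-6 + N(1, n(3, -4))))/(√(o + 12)) - 26 = ((-4 + 5)*(-6 + 2*1))/(√(12 + 12)) - 26 = (1*(-6 + 2))/(√24) - 26 = (1*(-4))/((2*√6)) - 26 = (√6/12)*(-4) - 26 = -√6/3 - 26 = -26 - √6/3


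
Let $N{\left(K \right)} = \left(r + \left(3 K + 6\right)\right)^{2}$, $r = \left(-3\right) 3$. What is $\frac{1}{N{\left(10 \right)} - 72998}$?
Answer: $- \frac{1}{72269} \approx -1.3837 \cdot 10^{-5}$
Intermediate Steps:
$r = -9$
$N{\left(K \right)} = \left(-3 + 3 K\right)^{2}$ ($N{\left(K \right)} = \left(-9 + \left(3 K + 6\right)\right)^{2} = \left(-9 + \left(6 + 3 K\right)\right)^{2} = \left(-3 + 3 K\right)^{2}$)
$\frac{1}{N{\left(10 \right)} - 72998} = \frac{1}{9 \left(-1 + 10\right)^{2} - 72998} = \frac{1}{9 \cdot 9^{2} - 72998} = \frac{1}{9 \cdot 81 - 72998} = \frac{1}{729 - 72998} = \frac{1}{-72269} = - \frac{1}{72269}$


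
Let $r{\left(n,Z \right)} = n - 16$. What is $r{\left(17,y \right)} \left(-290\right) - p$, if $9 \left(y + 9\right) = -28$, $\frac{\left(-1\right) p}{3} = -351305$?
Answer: $-1054205$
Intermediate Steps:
$p = 1053915$ ($p = \left(-3\right) \left(-351305\right) = 1053915$)
$y = - \frac{109}{9}$ ($y = -9 + \frac{1}{9} \left(-28\right) = -9 - \frac{28}{9} = - \frac{109}{9} \approx -12.111$)
$r{\left(n,Z \right)} = -16 + n$
$r{\left(17,y \right)} \left(-290\right) - p = \left(-16 + 17\right) \left(-290\right) - 1053915 = 1 \left(-290\right) - 1053915 = -290 - 1053915 = -1054205$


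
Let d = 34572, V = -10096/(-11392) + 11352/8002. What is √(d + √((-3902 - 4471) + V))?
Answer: √(17534832097363248 + 356089*I*√16982382673230674)/712178 ≈ 185.94 + 0.24603*I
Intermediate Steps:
V = 6565943/2848712 (V = -10096*(-1/11392) + 11352*(1/8002) = 631/712 + 5676/4001 = 6565943/2848712 ≈ 2.3049)
√(d + √((-3902 - 4471) + V)) = √(34572 + √((-3902 - 4471) + 6565943/2848712)) = √(34572 + √(-8373 + 6565943/2848712)) = √(34572 + √(-23845699633/2848712)) = √(34572 + I*√16982382673230674/1424356)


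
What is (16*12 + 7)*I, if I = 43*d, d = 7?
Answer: 59899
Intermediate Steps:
I = 301 (I = 43*7 = 301)
(16*12 + 7)*I = (16*12 + 7)*301 = (192 + 7)*301 = 199*301 = 59899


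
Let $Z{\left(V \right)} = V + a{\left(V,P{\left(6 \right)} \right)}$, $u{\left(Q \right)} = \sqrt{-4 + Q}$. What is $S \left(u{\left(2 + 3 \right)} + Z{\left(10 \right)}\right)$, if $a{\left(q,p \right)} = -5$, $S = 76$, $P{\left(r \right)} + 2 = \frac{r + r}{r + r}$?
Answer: $456$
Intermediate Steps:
$P{\left(r \right)} = -1$ ($P{\left(r \right)} = -2 + \frac{r + r}{r + r} = -2 + \frac{2 r}{2 r} = -2 + 2 r \frac{1}{2 r} = -2 + 1 = -1$)
$Z{\left(V \right)} = -5 + V$ ($Z{\left(V \right)} = V - 5 = -5 + V$)
$S \left(u{\left(2 + 3 \right)} + Z{\left(10 \right)}\right) = 76 \left(\sqrt{-4 + \left(2 + 3\right)} + \left(-5 + 10\right)\right) = 76 \left(\sqrt{-4 + 5} + 5\right) = 76 \left(\sqrt{1} + 5\right) = 76 \left(1 + 5\right) = 76 \cdot 6 = 456$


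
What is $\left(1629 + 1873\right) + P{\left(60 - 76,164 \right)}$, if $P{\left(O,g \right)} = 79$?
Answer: $3581$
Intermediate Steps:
$\left(1629 + 1873\right) + P{\left(60 - 76,164 \right)} = \left(1629 + 1873\right) + 79 = 3502 + 79 = 3581$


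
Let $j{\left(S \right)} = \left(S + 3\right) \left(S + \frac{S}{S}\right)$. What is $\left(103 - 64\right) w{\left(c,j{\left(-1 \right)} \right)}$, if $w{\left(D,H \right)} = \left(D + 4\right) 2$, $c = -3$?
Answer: $78$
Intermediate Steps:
$j{\left(S \right)} = \left(1 + S\right) \left(3 + S\right)$ ($j{\left(S \right)} = \left(3 + S\right) \left(S + 1\right) = \left(3 + S\right) \left(1 + S\right) = \left(1 + S\right) \left(3 + S\right)$)
$w{\left(D,H \right)} = 8 + 2 D$ ($w{\left(D,H \right)} = \left(4 + D\right) 2 = 8 + 2 D$)
$\left(103 - 64\right) w{\left(c,j{\left(-1 \right)} \right)} = \left(103 - 64\right) \left(8 + 2 \left(-3\right)\right) = 39 \left(8 - 6\right) = 39 \cdot 2 = 78$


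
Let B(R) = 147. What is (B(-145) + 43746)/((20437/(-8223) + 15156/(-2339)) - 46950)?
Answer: -844220273121/903189809081 ≈ -0.93471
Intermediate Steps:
(B(-145) + 43746)/((20437/(-8223) + 15156/(-2339)) - 46950) = (147 + 43746)/((20437/(-8223) + 15156/(-2339)) - 46950) = 43893/((20437*(-1/8223) + 15156*(-1/2339)) - 46950) = 43893/((-20437/8223 - 15156/2339) - 46950) = 43893/(-172429931/19233597 - 46950) = 43893/(-903189809081/19233597) = 43893*(-19233597/903189809081) = -844220273121/903189809081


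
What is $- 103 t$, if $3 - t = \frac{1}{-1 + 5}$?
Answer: $- \frac{1133}{4} \approx -283.25$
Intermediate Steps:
$t = \frac{11}{4}$ ($t = 3 - \frac{1}{-1 + 5} = 3 - \frac{1}{4} = \frac{11}{4} \approx 2.75$)
$- 103 t = \left(-103\right) \frac{11}{4} = - \frac{1133}{4}$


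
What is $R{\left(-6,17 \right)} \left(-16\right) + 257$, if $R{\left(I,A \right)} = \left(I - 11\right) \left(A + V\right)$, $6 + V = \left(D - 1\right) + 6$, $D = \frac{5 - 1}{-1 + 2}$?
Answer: $5697$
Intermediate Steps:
$D = 4$ ($D = \frac{4}{1} = 4 \cdot 1 = 4$)
$V = 3$ ($V = -6 + \left(\left(4 - 1\right) + 6\right) = -6 + \left(3 + 6\right) = -6 + 9 = 3$)
$R{\left(I,A \right)} = \left(-11 + I\right) \left(3 + A\right)$ ($R{\left(I,A \right)} = \left(I - 11\right) \left(A + 3\right) = \left(-11 + I\right) \left(3 + A\right)$)
$R{\left(-6,17 \right)} \left(-16\right) + 257 = \left(-33 - 187 + 3 \left(-6\right) + 17 \left(-6\right)\right) \left(-16\right) + 257 = \left(-33 - 187 - 18 - 102\right) \left(-16\right) + 257 = \left(-340\right) \left(-16\right) + 257 = 5440 + 257 = 5697$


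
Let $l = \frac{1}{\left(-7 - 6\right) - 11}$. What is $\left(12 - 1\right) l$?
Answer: $- \frac{11}{24} \approx -0.45833$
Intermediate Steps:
$l = - \frac{1}{24}$ ($l = \frac{1}{-13 - 11} = \frac{1}{-24} = - \frac{1}{24} \approx -0.041667$)
$\left(12 - 1\right) l = \left(12 - 1\right) \left(- \frac{1}{24}\right) = 11 \left(- \frac{1}{24}\right) = - \frac{11}{24}$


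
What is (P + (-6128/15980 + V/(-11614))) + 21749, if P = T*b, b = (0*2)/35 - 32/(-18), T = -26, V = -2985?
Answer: 9062622869093/417581370 ≈ 21703.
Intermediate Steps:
b = 16/9 (b = 0*(1/35) - 32*(-1/18) = 0 + 16/9 = 16/9 ≈ 1.7778)
P = -416/9 (P = -26*16/9 = -416/9 ≈ -46.222)
(P + (-6128/15980 + V/(-11614))) + 21749 = (-416/9 + (-6128/15980 - 2985/(-11614))) + 21749 = (-416/9 + (-6128*1/15980 - 2985*(-1/11614))) + 21749 = (-416/9 + (-1532/3995 + 2985/11614)) + 21749 = (-416/9 - 5867573/46397930) + 21749 = -19354347037/417581370 + 21749 = 9062622869093/417581370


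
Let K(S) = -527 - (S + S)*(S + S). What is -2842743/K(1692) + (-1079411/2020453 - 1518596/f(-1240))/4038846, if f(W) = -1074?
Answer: 12474690254851189951979/50183509143257778446298 ≈ 0.24858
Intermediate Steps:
K(S) = -527 - 4*S**2 (K(S) = -527 - 2*S*2*S = -527 - 4*S**2)
-2842743/K(1692) + (-1079411/2020453 - 1518596/f(-1240))/4038846 = -2842743/(-527 - 4*1692**2) + (-1079411/2020453 - 1518596/(-1074))/4038846 = -2842743/(-527 - 4*2862864) + (-1079411*1/2020453 - 1518596*(-1/1074))*(1/4038846) = -2842743/(-527 - 11451456) + (-1079411/2020453 + 759298/537)*(1/4038846) = -2842743/(-11451983) + (1533546278287/1084983261)*(1/4038846) = -2842743*(-1/11451983) + 1533546278287/4382080303756806 = 2842743/11451983 + 1533546278287/4382080303756806 = 12474690254851189951979/50183509143257778446298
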